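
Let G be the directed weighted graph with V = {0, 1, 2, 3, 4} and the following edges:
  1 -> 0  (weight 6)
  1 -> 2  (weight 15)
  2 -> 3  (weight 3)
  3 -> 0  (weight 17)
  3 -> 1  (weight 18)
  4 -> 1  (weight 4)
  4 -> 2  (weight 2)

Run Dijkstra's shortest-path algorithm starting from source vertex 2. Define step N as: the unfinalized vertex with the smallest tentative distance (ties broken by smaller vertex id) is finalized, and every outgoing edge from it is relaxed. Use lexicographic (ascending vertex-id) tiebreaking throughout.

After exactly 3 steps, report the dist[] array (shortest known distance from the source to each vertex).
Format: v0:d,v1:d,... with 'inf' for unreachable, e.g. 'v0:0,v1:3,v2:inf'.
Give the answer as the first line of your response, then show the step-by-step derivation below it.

v0:20,v1:21,v2:0,v3:3,v4:inf

step 1: dist = v0:inf,v1:inf,v2:0,v3:3,v4:inf
step 2: dist = v0:20,v1:21,v2:0,v3:3,v4:inf
step 3: dist = v0:20,v1:21,v2:0,v3:3,v4:inf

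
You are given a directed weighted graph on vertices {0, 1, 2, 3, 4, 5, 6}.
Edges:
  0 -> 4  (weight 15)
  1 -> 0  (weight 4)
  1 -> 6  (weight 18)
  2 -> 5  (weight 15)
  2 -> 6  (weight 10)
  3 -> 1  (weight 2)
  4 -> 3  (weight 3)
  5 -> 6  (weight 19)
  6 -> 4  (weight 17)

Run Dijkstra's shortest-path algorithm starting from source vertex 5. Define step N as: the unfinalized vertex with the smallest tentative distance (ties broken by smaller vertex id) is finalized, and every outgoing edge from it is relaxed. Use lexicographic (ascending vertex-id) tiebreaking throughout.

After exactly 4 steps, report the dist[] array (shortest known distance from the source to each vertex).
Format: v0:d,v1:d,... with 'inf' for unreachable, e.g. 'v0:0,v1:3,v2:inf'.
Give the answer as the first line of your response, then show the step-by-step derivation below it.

v0:inf,v1:41,v2:inf,v3:39,v4:36,v5:0,v6:19

step 1: dist = v0:inf,v1:inf,v2:inf,v3:inf,v4:inf,v5:0,v6:19
step 2: dist = v0:inf,v1:inf,v2:inf,v3:inf,v4:36,v5:0,v6:19
step 3: dist = v0:inf,v1:inf,v2:inf,v3:39,v4:36,v5:0,v6:19
step 4: dist = v0:inf,v1:41,v2:inf,v3:39,v4:36,v5:0,v6:19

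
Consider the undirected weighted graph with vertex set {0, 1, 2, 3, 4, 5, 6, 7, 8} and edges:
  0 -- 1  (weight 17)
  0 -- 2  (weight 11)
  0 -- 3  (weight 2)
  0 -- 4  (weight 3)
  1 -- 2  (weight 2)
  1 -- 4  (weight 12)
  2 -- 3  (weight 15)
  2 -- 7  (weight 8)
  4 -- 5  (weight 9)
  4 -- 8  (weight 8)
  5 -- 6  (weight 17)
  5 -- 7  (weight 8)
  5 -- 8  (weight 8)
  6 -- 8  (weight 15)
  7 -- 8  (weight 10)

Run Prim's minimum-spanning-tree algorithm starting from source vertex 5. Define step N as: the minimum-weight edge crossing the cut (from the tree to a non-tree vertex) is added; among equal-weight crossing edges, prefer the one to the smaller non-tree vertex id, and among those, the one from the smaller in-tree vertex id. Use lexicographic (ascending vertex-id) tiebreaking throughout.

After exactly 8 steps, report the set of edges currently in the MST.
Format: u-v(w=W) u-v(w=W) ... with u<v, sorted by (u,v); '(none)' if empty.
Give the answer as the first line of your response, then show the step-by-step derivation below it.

0-3(w=2) 0-4(w=3) 1-2(w=2) 2-7(w=8) 4-8(w=8) 5-7(w=8) 5-8(w=8) 6-8(w=15)

step 1: add edge 5-7 (w=8); MST = {5-7(w=8)}
step 2: add edge 2-7 (w=8); MST = {2-7(w=8) 5-7(w=8)}
step 3: add edge 1-2 (w=2); MST = {1-2(w=2) 2-7(w=8) 5-7(w=8)}
step 4: add edge 5-8 (w=8); MST = {1-2(w=2) 2-7(w=8) 5-7(w=8) 5-8(w=8)}
step 5: add edge 4-8 (w=8); MST = {1-2(w=2) 2-7(w=8) 4-8(w=8) 5-7(w=8) 5-8(w=8)}
step 6: add edge 0-4 (w=3); MST = {0-4(w=3) 1-2(w=2) 2-7(w=8) 4-8(w=8) 5-7(w=8) 5-8(w=8)}
step 7: add edge 0-3 (w=2); MST = {0-3(w=2) 0-4(w=3) 1-2(w=2) 2-7(w=8) 4-8(w=8) 5-7(w=8) 5-8(w=8)}
step 8: add edge 6-8 (w=15); MST = {0-3(w=2) 0-4(w=3) 1-2(w=2) 2-7(w=8) 4-8(w=8) 5-7(w=8) 5-8(w=8) 6-8(w=15)}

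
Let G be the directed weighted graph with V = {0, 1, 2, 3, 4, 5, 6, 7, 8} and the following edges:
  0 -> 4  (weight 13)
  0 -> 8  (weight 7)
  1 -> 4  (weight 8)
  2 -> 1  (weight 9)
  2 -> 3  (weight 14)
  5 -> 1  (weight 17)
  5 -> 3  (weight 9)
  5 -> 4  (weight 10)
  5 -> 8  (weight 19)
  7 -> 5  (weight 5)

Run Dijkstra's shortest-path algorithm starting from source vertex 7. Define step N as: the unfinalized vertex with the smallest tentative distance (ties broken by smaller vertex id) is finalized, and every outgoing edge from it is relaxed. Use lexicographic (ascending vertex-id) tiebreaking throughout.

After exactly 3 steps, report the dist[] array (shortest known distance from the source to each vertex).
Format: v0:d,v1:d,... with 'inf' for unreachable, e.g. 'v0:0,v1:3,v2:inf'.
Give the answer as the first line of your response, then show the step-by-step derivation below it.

v0:inf,v1:22,v2:inf,v3:14,v4:15,v5:5,v6:inf,v7:0,v8:24

step 1: dist = v0:inf,v1:inf,v2:inf,v3:inf,v4:inf,v5:5,v6:inf,v7:0,v8:inf
step 2: dist = v0:inf,v1:22,v2:inf,v3:14,v4:15,v5:5,v6:inf,v7:0,v8:24
step 3: dist = v0:inf,v1:22,v2:inf,v3:14,v4:15,v5:5,v6:inf,v7:0,v8:24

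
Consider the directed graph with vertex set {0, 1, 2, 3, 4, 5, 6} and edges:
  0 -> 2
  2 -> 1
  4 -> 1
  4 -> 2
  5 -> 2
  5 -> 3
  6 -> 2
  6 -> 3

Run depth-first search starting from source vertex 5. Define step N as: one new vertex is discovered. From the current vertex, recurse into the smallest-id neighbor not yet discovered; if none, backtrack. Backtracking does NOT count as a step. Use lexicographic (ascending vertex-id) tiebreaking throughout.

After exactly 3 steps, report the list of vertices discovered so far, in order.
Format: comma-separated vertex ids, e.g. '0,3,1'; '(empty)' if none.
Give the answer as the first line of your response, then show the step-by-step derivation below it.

5,2,1

step 1: discover 5; path=5; order=5
step 2: discover 2; path=5>2; order=5,2
step 3: discover 1; path=5>2>1; order=5,2,1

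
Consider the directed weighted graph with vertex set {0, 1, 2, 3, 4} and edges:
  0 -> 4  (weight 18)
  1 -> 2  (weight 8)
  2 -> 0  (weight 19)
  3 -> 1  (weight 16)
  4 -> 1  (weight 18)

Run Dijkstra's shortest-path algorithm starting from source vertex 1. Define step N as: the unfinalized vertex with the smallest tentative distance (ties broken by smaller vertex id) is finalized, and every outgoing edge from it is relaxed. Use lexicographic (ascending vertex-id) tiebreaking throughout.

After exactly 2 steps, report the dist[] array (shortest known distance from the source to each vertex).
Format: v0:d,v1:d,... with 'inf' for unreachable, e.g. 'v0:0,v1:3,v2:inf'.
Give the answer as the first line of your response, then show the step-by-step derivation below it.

v0:27,v1:0,v2:8,v3:inf,v4:inf

step 1: dist = v0:inf,v1:0,v2:8,v3:inf,v4:inf
step 2: dist = v0:27,v1:0,v2:8,v3:inf,v4:inf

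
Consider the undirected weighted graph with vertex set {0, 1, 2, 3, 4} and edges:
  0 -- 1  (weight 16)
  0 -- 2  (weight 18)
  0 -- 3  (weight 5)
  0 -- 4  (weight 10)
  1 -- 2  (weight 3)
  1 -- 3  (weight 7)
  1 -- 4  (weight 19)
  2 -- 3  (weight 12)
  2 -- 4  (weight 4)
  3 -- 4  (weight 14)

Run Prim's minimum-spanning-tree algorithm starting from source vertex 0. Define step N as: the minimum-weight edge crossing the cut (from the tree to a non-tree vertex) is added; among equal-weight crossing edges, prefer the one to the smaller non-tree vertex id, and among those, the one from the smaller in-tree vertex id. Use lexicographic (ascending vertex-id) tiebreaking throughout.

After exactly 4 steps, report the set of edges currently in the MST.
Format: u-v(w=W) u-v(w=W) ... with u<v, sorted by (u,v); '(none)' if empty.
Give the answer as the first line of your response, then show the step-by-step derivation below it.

0-3(w=5) 1-2(w=3) 1-3(w=7) 2-4(w=4)

step 1: add edge 0-3 (w=5); MST = {0-3(w=5)}
step 2: add edge 1-3 (w=7); MST = {0-3(w=5) 1-3(w=7)}
step 3: add edge 1-2 (w=3); MST = {0-3(w=5) 1-2(w=3) 1-3(w=7)}
step 4: add edge 2-4 (w=4); MST = {0-3(w=5) 1-2(w=3) 1-3(w=7) 2-4(w=4)}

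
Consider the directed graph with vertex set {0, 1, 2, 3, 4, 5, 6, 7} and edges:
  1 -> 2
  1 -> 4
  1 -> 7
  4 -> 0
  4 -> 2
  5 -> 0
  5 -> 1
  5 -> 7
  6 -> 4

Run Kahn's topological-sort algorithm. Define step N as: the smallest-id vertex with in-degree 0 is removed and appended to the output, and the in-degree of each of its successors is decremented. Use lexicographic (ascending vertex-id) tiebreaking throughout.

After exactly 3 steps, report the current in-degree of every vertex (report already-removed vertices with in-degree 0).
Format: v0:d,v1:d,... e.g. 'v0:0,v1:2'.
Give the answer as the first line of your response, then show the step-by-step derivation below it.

v0:1,v1:0,v2:1,v3:0,v4:1,v5:0,v6:0,v7:0

step 1: output 3; order=[3]; indeg=(2,1,2,0,2,0,0,2)
step 2: output 5; order=[3,5]; indeg=(1,0,2,0,2,0,0,1)
step 3: output 1; order=[3,5,1]; indeg=(1,0,1,0,1,0,0,0)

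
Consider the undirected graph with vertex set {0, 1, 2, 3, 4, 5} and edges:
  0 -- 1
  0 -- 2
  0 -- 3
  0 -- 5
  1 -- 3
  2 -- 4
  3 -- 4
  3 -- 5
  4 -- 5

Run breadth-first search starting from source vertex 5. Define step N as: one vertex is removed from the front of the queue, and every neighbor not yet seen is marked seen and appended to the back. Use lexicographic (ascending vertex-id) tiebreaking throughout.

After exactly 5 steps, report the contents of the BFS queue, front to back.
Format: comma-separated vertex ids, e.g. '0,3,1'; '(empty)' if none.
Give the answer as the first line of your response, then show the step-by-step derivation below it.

2

step 1: dequeue 5; queue=[0,3,4]; order=5
step 2: dequeue 0; queue=[3,4,1,2]; order=5,0
step 3: dequeue 3; queue=[4,1,2]; order=5,0,3
step 4: dequeue 4; queue=[1,2]; order=5,0,3,4
step 5: dequeue 1; queue=[2]; order=5,0,3,4,1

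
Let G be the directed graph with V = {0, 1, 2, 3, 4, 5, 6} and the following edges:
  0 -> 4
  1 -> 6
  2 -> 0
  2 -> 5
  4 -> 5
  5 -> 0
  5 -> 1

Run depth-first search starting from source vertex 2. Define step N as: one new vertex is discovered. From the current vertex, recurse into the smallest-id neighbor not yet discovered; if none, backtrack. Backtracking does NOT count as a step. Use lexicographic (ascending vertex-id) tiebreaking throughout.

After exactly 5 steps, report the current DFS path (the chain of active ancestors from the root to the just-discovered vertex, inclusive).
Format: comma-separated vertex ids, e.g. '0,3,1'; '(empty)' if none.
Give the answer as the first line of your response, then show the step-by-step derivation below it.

2,0,4,5,1

step 1: discover 2; path=2; order=2
step 2: discover 0; path=2>0; order=2,0
step 3: discover 4; path=2>0>4; order=2,0,4
step 4: discover 5; path=2>0>4>5; order=2,0,4,5
step 5: discover 1; path=2>0>4>5>1; order=2,0,4,5,1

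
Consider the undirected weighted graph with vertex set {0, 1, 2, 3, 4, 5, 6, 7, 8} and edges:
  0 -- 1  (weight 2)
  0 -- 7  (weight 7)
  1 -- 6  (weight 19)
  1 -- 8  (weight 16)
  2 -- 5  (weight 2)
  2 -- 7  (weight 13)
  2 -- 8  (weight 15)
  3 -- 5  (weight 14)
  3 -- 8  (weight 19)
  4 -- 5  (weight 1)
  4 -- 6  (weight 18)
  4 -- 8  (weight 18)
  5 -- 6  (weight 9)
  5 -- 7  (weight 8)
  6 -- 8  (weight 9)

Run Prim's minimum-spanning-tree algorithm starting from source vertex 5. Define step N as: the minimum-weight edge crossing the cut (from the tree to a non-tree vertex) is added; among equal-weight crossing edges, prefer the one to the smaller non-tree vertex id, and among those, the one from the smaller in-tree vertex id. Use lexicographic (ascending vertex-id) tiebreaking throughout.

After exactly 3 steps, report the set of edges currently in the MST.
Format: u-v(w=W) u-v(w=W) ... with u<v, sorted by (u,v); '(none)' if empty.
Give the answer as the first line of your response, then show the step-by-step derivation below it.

2-5(w=2) 4-5(w=1) 5-7(w=8)

step 1: add edge 4-5 (w=1); MST = {4-5(w=1)}
step 2: add edge 2-5 (w=2); MST = {2-5(w=2) 4-5(w=1)}
step 3: add edge 5-7 (w=8); MST = {2-5(w=2) 4-5(w=1) 5-7(w=8)}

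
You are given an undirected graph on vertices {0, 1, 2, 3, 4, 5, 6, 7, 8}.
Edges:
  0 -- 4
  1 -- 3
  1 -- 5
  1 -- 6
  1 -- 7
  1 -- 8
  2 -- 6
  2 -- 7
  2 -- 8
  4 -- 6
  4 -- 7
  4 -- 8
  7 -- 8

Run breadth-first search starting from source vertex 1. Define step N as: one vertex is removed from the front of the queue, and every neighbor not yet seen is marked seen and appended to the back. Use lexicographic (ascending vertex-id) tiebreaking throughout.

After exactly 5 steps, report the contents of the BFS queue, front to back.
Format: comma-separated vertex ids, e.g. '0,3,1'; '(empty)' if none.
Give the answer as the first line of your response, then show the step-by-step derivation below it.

8,2,4

step 1: dequeue 1; queue=[3,5,6,7,8]; order=1
step 2: dequeue 3; queue=[5,6,7,8]; order=1,3
step 3: dequeue 5; queue=[6,7,8]; order=1,3,5
step 4: dequeue 6; queue=[7,8,2,4]; order=1,3,5,6
step 5: dequeue 7; queue=[8,2,4]; order=1,3,5,6,7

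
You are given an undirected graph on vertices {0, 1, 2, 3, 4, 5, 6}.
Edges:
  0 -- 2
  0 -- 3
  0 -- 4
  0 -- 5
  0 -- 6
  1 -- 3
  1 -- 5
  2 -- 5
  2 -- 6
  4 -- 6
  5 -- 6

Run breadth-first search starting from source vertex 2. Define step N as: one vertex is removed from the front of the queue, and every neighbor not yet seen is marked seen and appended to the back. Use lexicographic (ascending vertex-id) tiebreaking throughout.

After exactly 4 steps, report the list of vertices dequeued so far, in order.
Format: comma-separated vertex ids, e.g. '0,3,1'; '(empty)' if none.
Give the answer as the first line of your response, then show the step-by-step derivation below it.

2,0,5,6

step 1: dequeue 2; queue=[0,5,6]; order=2
step 2: dequeue 0; queue=[5,6,3,4]; order=2,0
step 3: dequeue 5; queue=[6,3,4,1]; order=2,0,5
step 4: dequeue 6; queue=[3,4,1]; order=2,0,5,6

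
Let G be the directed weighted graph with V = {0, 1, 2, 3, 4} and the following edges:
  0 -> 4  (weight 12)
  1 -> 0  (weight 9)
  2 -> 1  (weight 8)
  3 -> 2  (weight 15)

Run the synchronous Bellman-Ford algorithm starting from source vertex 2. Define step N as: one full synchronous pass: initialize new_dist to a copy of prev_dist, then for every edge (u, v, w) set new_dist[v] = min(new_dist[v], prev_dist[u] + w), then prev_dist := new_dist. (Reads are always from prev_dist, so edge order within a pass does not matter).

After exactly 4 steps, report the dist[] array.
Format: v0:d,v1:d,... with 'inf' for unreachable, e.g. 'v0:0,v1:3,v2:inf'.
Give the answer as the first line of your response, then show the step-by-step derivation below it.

v0:17,v1:8,v2:0,v3:inf,v4:29

step 1: dist = v0:inf,v1:8,v2:0,v3:inf,v4:inf
step 2: dist = v0:17,v1:8,v2:0,v3:inf,v4:inf
step 3: dist = v0:17,v1:8,v2:0,v3:inf,v4:29
step 4: dist = v0:17,v1:8,v2:0,v3:inf,v4:29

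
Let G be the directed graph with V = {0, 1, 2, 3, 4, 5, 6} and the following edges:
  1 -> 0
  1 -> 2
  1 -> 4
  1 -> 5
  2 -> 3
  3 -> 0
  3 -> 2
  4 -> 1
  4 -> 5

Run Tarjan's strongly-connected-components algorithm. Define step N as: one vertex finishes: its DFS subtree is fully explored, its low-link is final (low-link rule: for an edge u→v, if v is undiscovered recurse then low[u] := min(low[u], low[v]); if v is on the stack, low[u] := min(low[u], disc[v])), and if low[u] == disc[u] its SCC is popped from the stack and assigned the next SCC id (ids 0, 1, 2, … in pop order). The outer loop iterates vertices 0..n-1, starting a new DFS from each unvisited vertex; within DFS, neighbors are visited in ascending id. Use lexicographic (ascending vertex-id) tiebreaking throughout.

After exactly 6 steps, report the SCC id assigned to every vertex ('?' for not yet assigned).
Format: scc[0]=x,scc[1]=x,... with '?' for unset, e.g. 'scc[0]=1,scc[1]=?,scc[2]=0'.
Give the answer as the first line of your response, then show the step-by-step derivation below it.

scc[0]=0,scc[1]=3,scc[2]=1,scc[3]=1,scc[4]=3,scc[5]=2,scc[6]=?

step 1: low=(low[0]=0,low[1]=?,low[2]=?,low[3]=?,low[4]=?,low[5]=?,low[6]=?); scc=(scc[0]=0,scc[1]=?,scc[2]=?,scc[3]=?,scc[4]=?,scc[5]=?,scc[6]=?)
step 2: low=(low[0]=0,low[1]=1,low[2]=2,low[3]=2,low[4]=?,low[5]=?,low[6]=?); scc=(scc[0]=0,scc[1]=?,scc[2]=?,scc[3]=?,scc[4]=?,scc[5]=?,scc[6]=?)
step 3: low=(low[0]=0,low[1]=1,low[2]=2,low[3]=2,low[4]=?,low[5]=?,low[6]=?); scc=(scc[0]=0,scc[1]=?,scc[2]=1,scc[3]=1,scc[4]=?,scc[5]=?,scc[6]=?)
step 4: low=(low[0]=0,low[1]=1,low[2]=2,low[3]=2,low[4]=1,low[5]=5,low[6]=?); scc=(scc[0]=0,scc[1]=?,scc[2]=1,scc[3]=1,scc[4]=?,scc[5]=2,scc[6]=?)
step 5: low=(low[0]=0,low[1]=1,low[2]=2,low[3]=2,low[4]=1,low[5]=5,low[6]=?); scc=(scc[0]=0,scc[1]=?,scc[2]=1,scc[3]=1,scc[4]=?,scc[5]=2,scc[6]=?)
step 6: low=(low[0]=0,low[1]=1,low[2]=2,low[3]=2,low[4]=1,low[5]=5,low[6]=?); scc=(scc[0]=0,scc[1]=3,scc[2]=1,scc[3]=1,scc[4]=3,scc[5]=2,scc[6]=?)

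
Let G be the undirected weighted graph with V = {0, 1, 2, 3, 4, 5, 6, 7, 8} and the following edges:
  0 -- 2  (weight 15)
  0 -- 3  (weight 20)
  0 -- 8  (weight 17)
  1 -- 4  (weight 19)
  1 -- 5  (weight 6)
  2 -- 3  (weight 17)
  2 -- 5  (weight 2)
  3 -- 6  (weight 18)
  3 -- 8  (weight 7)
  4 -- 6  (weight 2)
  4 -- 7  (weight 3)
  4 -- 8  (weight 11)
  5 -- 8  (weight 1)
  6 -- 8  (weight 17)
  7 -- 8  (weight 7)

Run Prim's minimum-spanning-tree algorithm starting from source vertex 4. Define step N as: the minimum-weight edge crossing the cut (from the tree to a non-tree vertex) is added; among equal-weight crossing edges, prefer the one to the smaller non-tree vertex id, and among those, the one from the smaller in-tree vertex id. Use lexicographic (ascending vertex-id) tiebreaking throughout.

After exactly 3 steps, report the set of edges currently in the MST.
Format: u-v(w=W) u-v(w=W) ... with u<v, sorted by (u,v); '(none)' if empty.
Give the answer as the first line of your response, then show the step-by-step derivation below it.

4-6(w=2) 4-7(w=3) 7-8(w=7)

step 1: add edge 4-6 (w=2); MST = {4-6(w=2)}
step 2: add edge 4-7 (w=3); MST = {4-6(w=2) 4-7(w=3)}
step 3: add edge 7-8 (w=7); MST = {4-6(w=2) 4-7(w=3) 7-8(w=7)}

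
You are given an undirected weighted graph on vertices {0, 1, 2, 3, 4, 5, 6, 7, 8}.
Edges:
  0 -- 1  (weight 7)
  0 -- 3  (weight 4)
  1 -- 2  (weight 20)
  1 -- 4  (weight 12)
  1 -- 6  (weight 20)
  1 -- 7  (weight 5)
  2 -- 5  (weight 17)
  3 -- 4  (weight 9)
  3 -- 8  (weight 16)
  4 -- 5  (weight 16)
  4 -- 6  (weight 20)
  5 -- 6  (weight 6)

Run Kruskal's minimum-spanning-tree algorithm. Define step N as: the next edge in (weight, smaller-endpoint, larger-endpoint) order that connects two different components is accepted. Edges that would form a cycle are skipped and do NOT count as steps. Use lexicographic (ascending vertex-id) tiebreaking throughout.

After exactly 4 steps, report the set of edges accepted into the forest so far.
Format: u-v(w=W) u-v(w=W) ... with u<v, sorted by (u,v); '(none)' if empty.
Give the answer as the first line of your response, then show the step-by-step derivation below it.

0-1(w=7) 0-3(w=4) 1-7(w=5) 5-6(w=6)

step 1: add edge 0-3 (w=4); MST = {0-3(w=4)}
step 2: add edge 1-7 (w=5); MST = {0-3(w=4) 1-7(w=5)}
step 3: add edge 5-6 (w=6); MST = {0-3(w=4) 1-7(w=5) 5-6(w=6)}
step 4: add edge 0-1 (w=7); MST = {0-1(w=7) 0-3(w=4) 1-7(w=5) 5-6(w=6)}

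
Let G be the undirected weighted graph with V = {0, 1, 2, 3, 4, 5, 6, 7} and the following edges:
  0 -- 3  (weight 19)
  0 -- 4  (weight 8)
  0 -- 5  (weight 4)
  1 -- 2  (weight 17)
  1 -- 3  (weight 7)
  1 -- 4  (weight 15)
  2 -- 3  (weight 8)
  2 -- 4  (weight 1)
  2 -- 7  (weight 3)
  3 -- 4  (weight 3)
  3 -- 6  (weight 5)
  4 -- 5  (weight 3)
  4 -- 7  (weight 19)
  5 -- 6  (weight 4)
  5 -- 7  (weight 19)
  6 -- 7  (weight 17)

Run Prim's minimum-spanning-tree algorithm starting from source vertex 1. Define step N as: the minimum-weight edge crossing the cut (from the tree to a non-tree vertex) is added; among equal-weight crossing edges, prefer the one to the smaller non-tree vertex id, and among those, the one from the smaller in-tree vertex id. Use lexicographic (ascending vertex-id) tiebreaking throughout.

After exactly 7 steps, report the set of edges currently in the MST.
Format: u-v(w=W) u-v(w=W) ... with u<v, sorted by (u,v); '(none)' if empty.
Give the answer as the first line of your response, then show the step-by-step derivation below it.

0-5(w=4) 1-3(w=7) 2-4(w=1) 2-7(w=3) 3-4(w=3) 4-5(w=3) 5-6(w=4)

step 1: add edge 1-3 (w=7); MST = {1-3(w=7)}
step 2: add edge 3-4 (w=3); MST = {1-3(w=7) 3-4(w=3)}
step 3: add edge 2-4 (w=1); MST = {1-3(w=7) 2-4(w=1) 3-4(w=3)}
step 4: add edge 4-5 (w=3); MST = {1-3(w=7) 2-4(w=1) 3-4(w=3) 4-5(w=3)}
step 5: add edge 2-7 (w=3); MST = {1-3(w=7) 2-4(w=1) 2-7(w=3) 3-4(w=3) 4-5(w=3)}
step 6: add edge 0-5 (w=4); MST = {0-5(w=4) 1-3(w=7) 2-4(w=1) 2-7(w=3) 3-4(w=3) 4-5(w=3)}
step 7: add edge 5-6 (w=4); MST = {0-5(w=4) 1-3(w=7) 2-4(w=1) 2-7(w=3) 3-4(w=3) 4-5(w=3) 5-6(w=4)}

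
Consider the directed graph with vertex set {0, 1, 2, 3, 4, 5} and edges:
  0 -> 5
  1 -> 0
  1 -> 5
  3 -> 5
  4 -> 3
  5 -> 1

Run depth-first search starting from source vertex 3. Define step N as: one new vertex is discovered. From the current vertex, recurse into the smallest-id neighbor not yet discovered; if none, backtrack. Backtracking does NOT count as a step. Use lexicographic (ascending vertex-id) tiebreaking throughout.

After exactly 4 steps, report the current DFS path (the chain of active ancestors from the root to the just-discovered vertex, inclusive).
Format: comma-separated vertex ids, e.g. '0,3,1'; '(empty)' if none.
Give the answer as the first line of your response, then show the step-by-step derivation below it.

3,5,1,0

step 1: discover 3; path=3; order=3
step 2: discover 5; path=3>5; order=3,5
step 3: discover 1; path=3>5>1; order=3,5,1
step 4: discover 0; path=3>5>1>0; order=3,5,1,0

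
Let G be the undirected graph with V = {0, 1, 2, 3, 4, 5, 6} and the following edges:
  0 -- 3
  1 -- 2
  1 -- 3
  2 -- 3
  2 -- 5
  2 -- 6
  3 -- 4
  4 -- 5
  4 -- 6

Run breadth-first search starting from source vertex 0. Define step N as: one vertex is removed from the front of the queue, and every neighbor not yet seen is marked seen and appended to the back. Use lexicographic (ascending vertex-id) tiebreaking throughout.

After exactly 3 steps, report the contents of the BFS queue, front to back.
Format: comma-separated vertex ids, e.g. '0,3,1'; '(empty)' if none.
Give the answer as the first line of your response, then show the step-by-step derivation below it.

2,4

step 1: dequeue 0; queue=[3]; order=0
step 2: dequeue 3; queue=[1,2,4]; order=0,3
step 3: dequeue 1; queue=[2,4]; order=0,3,1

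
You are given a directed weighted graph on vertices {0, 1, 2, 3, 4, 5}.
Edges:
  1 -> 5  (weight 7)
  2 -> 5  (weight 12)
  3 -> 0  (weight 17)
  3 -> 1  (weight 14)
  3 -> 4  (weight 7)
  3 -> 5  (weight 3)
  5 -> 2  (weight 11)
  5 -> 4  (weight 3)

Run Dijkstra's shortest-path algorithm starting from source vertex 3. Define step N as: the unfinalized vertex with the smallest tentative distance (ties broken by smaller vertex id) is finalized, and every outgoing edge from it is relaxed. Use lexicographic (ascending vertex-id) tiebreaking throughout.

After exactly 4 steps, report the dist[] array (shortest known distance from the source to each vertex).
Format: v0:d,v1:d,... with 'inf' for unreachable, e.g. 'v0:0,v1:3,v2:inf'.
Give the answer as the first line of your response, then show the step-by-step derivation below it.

v0:17,v1:14,v2:14,v3:0,v4:6,v5:3

step 1: dist = v0:17,v1:14,v2:inf,v3:0,v4:7,v5:3
step 2: dist = v0:17,v1:14,v2:14,v3:0,v4:6,v5:3
step 3: dist = v0:17,v1:14,v2:14,v3:0,v4:6,v5:3
step 4: dist = v0:17,v1:14,v2:14,v3:0,v4:6,v5:3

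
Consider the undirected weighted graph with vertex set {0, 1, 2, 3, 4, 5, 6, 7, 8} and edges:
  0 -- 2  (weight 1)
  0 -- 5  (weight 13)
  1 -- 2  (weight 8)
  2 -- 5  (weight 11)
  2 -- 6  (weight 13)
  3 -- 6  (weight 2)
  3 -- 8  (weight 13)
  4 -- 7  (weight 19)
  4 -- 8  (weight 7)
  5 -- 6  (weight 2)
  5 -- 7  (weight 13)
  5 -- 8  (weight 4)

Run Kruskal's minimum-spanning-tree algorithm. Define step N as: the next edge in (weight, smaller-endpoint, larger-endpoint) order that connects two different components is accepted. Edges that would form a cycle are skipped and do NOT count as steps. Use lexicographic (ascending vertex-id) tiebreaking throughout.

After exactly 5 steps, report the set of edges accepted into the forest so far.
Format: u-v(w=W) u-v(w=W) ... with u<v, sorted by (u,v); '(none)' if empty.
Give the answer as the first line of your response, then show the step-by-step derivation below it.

0-2(w=1) 3-6(w=2) 4-8(w=7) 5-6(w=2) 5-8(w=4)

step 1: add edge 0-2 (w=1); MST = {0-2(w=1)}
step 2: add edge 3-6 (w=2); MST = {0-2(w=1) 3-6(w=2)}
step 3: add edge 5-6 (w=2); MST = {0-2(w=1) 3-6(w=2) 5-6(w=2)}
step 4: add edge 5-8 (w=4); MST = {0-2(w=1) 3-6(w=2) 5-6(w=2) 5-8(w=4)}
step 5: add edge 4-8 (w=7); MST = {0-2(w=1) 3-6(w=2) 4-8(w=7) 5-6(w=2) 5-8(w=4)}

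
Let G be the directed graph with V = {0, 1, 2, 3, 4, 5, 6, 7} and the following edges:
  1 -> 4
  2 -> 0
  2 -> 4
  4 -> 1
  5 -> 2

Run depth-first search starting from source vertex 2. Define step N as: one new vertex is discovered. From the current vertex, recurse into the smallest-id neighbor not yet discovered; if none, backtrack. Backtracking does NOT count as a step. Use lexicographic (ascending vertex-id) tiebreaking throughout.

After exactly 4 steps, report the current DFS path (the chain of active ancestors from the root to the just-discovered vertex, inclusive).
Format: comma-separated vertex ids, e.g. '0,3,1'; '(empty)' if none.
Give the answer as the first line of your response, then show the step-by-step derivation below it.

2,4,1

step 1: discover 2; path=2; order=2
step 2: discover 0; path=2>0; order=2,0
step 3: discover 4; path=2>4; order=2,0,4
step 4: discover 1; path=2>4>1; order=2,0,4,1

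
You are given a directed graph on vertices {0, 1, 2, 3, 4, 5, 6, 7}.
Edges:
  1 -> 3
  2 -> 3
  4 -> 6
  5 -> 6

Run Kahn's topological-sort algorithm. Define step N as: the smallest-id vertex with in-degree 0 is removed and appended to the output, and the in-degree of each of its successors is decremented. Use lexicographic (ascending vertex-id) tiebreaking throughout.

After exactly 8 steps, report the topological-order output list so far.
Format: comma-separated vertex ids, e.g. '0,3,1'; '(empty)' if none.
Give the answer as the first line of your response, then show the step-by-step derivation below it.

0,1,2,3,4,5,6,7

step 1: output 0; order=[0]; indeg=(0,0,0,2,0,0,2,0)
step 2: output 1; order=[0,1]; indeg=(0,0,0,1,0,0,2,0)
step 3: output 2; order=[0,1,2]; indeg=(0,0,0,0,0,0,2,0)
step 4: output 3; order=[0,1,2,3]; indeg=(0,0,0,0,0,0,2,0)
step 5: output 4; order=[0,1,2,3,4]; indeg=(0,0,0,0,0,0,1,0)
step 6: output 5; order=[0,1,2,3,4,5]; indeg=(0,0,0,0,0,0,0,0)
step 7: output 6; order=[0,1,2,3,4,5,6]; indeg=(0,0,0,0,0,0,0,0)
step 8: output 7; order=[0,1,2,3,4,5,6,7]; indeg=(0,0,0,0,0,0,0,0)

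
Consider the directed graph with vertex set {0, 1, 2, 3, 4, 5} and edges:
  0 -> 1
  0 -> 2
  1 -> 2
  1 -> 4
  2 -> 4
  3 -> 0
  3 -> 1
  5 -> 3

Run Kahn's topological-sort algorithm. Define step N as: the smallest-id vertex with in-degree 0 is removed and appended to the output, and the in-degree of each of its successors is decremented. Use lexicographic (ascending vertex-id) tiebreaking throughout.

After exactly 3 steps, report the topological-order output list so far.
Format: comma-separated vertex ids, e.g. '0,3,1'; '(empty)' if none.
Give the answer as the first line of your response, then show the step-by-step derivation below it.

5,3,0

step 1: output 5; order=[5]; indeg=(1,2,2,0,2,0)
step 2: output 3; order=[5,3]; indeg=(0,1,2,0,2,0)
step 3: output 0; order=[5,3,0]; indeg=(0,0,1,0,2,0)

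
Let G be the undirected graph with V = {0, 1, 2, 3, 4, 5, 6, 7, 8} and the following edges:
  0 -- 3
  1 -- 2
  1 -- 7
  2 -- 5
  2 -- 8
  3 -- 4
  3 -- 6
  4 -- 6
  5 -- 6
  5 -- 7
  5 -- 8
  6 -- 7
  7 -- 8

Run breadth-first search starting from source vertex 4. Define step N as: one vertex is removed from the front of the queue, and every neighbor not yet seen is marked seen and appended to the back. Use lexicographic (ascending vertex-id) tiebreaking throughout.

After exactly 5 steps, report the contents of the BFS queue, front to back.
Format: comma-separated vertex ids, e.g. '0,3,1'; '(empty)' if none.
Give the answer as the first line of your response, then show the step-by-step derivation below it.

7,2,8

step 1: dequeue 4; queue=[3,6]; order=4
step 2: dequeue 3; queue=[6,0]; order=4,3
step 3: dequeue 6; queue=[0,5,7]; order=4,3,6
step 4: dequeue 0; queue=[5,7]; order=4,3,6,0
step 5: dequeue 5; queue=[7,2,8]; order=4,3,6,0,5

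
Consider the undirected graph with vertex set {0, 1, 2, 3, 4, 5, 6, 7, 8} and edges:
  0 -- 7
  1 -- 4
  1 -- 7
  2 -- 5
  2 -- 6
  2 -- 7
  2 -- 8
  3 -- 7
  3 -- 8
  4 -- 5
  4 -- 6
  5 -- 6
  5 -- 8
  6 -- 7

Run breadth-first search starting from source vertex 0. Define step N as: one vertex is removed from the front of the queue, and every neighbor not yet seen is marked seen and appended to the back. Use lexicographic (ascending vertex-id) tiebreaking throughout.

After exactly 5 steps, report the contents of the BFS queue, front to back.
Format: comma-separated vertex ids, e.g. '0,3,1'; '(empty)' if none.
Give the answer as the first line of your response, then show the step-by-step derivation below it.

6,4,5,8

step 1: dequeue 0; queue=[7]; order=0
step 2: dequeue 7; queue=[1,2,3,6]; order=0,7
step 3: dequeue 1; queue=[2,3,6,4]; order=0,7,1
step 4: dequeue 2; queue=[3,6,4,5,8]; order=0,7,1,2
step 5: dequeue 3; queue=[6,4,5,8]; order=0,7,1,2,3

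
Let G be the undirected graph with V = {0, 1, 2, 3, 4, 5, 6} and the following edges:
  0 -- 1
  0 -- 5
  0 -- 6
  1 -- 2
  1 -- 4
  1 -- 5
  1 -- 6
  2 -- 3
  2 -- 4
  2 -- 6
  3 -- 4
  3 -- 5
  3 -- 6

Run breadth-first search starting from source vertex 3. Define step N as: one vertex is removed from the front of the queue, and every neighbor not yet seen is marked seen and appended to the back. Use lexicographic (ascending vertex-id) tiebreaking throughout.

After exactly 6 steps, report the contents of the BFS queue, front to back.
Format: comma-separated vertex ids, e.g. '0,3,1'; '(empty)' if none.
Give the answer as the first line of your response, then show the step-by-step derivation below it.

0

step 1: dequeue 3; queue=[2,4,5,6]; order=3
step 2: dequeue 2; queue=[4,5,6,1]; order=3,2
step 3: dequeue 4; queue=[5,6,1]; order=3,2,4
step 4: dequeue 5; queue=[6,1,0]; order=3,2,4,5
step 5: dequeue 6; queue=[1,0]; order=3,2,4,5,6
step 6: dequeue 1; queue=[0]; order=3,2,4,5,6,1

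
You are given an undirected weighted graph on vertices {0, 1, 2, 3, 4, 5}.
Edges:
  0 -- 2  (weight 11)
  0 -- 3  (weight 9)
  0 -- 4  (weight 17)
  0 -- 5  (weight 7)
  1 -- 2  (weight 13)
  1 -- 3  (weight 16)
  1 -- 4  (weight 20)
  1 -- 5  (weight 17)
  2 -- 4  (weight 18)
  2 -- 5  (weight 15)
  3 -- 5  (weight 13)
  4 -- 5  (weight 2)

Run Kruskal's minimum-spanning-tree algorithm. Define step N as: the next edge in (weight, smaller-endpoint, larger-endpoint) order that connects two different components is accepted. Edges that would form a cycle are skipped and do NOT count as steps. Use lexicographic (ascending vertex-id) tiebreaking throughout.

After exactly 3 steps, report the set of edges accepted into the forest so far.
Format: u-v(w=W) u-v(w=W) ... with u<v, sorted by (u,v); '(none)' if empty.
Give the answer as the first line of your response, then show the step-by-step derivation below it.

0-3(w=9) 0-5(w=7) 4-5(w=2)

step 1: add edge 4-5 (w=2); MST = {4-5(w=2)}
step 2: add edge 0-5 (w=7); MST = {0-5(w=7) 4-5(w=2)}
step 3: add edge 0-3 (w=9); MST = {0-3(w=9) 0-5(w=7) 4-5(w=2)}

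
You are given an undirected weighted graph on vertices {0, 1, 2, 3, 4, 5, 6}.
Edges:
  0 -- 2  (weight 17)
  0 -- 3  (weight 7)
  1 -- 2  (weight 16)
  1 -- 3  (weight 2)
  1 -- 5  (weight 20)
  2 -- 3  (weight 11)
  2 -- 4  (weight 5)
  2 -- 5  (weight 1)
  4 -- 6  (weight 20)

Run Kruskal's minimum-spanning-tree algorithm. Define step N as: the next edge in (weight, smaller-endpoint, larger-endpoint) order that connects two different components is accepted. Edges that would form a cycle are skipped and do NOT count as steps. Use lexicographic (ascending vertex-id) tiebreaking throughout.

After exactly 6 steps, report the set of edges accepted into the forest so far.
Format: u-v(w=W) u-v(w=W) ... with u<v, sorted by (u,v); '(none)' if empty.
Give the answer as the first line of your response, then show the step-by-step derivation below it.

0-3(w=7) 1-3(w=2) 2-3(w=11) 2-4(w=5) 2-5(w=1) 4-6(w=20)

step 1: add edge 2-5 (w=1); MST = {2-5(w=1)}
step 2: add edge 1-3 (w=2); MST = {1-3(w=2) 2-5(w=1)}
step 3: add edge 2-4 (w=5); MST = {1-3(w=2) 2-4(w=5) 2-5(w=1)}
step 4: add edge 0-3 (w=7); MST = {0-3(w=7) 1-3(w=2) 2-4(w=5) 2-5(w=1)}
step 5: add edge 2-3 (w=11); MST = {0-3(w=7) 1-3(w=2) 2-3(w=11) 2-4(w=5) 2-5(w=1)}
step 6: add edge 4-6 (w=20); MST = {0-3(w=7) 1-3(w=2) 2-3(w=11) 2-4(w=5) 2-5(w=1) 4-6(w=20)}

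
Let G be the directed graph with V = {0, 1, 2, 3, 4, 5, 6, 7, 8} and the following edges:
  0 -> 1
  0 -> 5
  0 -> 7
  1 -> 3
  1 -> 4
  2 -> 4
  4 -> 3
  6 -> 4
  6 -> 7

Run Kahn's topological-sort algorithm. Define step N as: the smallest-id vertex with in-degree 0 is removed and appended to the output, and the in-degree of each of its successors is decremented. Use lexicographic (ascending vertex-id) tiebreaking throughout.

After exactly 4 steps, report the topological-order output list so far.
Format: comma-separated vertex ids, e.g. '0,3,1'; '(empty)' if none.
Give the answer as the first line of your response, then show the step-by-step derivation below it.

0,1,2,5

step 1: output 0; order=[0]; indeg=(0,0,0,2,3,0,0,1,0)
step 2: output 1; order=[0,1]; indeg=(0,0,0,1,2,0,0,1,0)
step 3: output 2; order=[0,1,2]; indeg=(0,0,0,1,1,0,0,1,0)
step 4: output 5; order=[0,1,2,5]; indeg=(0,0,0,1,1,0,0,1,0)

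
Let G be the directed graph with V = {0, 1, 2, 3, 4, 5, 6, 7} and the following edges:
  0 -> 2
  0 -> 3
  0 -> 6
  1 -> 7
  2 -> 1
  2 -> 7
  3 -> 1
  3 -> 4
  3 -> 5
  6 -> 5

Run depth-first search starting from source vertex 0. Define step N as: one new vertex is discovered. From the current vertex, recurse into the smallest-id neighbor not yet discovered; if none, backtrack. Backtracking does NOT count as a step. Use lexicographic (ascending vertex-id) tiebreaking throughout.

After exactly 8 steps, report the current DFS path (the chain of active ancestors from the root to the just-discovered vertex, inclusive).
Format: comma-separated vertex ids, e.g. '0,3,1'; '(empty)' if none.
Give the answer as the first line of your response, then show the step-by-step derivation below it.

0,6

step 1: discover 0; path=0; order=0
step 2: discover 2; path=0>2; order=0,2
step 3: discover 1; path=0>2>1; order=0,2,1
step 4: discover 7; path=0>2>1>7; order=0,2,1,7
step 5: discover 3; path=0>3; order=0,2,1,7,3
step 6: discover 4; path=0>3>4; order=0,2,1,7,3,4
step 7: discover 5; path=0>3>5; order=0,2,1,7,3,4,5
step 8: discover 6; path=0>6; order=0,2,1,7,3,4,5,6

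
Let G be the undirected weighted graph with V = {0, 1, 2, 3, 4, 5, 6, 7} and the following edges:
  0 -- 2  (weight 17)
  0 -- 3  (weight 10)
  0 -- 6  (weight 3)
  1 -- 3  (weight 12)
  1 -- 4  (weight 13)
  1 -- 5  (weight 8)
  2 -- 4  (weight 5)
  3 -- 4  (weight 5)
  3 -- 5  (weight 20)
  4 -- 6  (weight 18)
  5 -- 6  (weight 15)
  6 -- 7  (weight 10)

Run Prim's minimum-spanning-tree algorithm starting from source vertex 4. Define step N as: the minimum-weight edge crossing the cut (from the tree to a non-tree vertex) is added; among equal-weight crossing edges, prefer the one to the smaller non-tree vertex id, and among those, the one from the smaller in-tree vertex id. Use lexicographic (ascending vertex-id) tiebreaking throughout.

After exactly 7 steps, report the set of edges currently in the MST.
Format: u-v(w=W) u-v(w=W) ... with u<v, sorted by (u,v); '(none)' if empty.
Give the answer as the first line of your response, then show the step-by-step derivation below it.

0-3(w=10) 0-6(w=3) 1-3(w=12) 1-5(w=8) 2-4(w=5) 3-4(w=5) 6-7(w=10)

step 1: add edge 2-4 (w=5); MST = {2-4(w=5)}
step 2: add edge 3-4 (w=5); MST = {2-4(w=5) 3-4(w=5)}
step 3: add edge 0-3 (w=10); MST = {0-3(w=10) 2-4(w=5) 3-4(w=5)}
step 4: add edge 0-6 (w=3); MST = {0-3(w=10) 0-6(w=3) 2-4(w=5) 3-4(w=5)}
step 5: add edge 6-7 (w=10); MST = {0-3(w=10) 0-6(w=3) 2-4(w=5) 3-4(w=5) 6-7(w=10)}
step 6: add edge 1-3 (w=12); MST = {0-3(w=10) 0-6(w=3) 1-3(w=12) 2-4(w=5) 3-4(w=5) 6-7(w=10)}
step 7: add edge 1-5 (w=8); MST = {0-3(w=10) 0-6(w=3) 1-3(w=12) 1-5(w=8) 2-4(w=5) 3-4(w=5) 6-7(w=10)}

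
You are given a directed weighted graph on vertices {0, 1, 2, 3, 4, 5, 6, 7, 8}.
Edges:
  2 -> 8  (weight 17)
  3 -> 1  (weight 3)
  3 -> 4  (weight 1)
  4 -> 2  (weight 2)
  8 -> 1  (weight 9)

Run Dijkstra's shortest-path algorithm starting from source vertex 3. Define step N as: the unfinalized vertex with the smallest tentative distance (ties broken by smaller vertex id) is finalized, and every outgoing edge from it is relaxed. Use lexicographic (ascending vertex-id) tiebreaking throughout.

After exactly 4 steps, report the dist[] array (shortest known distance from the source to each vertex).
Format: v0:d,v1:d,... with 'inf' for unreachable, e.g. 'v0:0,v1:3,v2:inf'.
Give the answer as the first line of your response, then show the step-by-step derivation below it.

v0:inf,v1:3,v2:3,v3:0,v4:1,v5:inf,v6:inf,v7:inf,v8:20

step 1: dist = v0:inf,v1:3,v2:inf,v3:0,v4:1,v5:inf,v6:inf,v7:inf,v8:inf
step 2: dist = v0:inf,v1:3,v2:3,v3:0,v4:1,v5:inf,v6:inf,v7:inf,v8:inf
step 3: dist = v0:inf,v1:3,v2:3,v3:0,v4:1,v5:inf,v6:inf,v7:inf,v8:inf
step 4: dist = v0:inf,v1:3,v2:3,v3:0,v4:1,v5:inf,v6:inf,v7:inf,v8:20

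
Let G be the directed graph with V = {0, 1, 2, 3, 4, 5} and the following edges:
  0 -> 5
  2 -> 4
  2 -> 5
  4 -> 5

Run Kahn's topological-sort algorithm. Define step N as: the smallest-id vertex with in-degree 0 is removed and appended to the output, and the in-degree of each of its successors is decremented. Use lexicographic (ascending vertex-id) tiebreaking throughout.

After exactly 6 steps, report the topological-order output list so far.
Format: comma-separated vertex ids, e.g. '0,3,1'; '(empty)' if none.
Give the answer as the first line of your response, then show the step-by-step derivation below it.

0,1,2,3,4,5

step 1: output 0; order=[0]; indeg=(0,0,0,0,1,2)
step 2: output 1; order=[0,1]; indeg=(0,0,0,0,1,2)
step 3: output 2; order=[0,1,2]; indeg=(0,0,0,0,0,1)
step 4: output 3; order=[0,1,2,3]; indeg=(0,0,0,0,0,1)
step 5: output 4; order=[0,1,2,3,4]; indeg=(0,0,0,0,0,0)
step 6: output 5; order=[0,1,2,3,4,5]; indeg=(0,0,0,0,0,0)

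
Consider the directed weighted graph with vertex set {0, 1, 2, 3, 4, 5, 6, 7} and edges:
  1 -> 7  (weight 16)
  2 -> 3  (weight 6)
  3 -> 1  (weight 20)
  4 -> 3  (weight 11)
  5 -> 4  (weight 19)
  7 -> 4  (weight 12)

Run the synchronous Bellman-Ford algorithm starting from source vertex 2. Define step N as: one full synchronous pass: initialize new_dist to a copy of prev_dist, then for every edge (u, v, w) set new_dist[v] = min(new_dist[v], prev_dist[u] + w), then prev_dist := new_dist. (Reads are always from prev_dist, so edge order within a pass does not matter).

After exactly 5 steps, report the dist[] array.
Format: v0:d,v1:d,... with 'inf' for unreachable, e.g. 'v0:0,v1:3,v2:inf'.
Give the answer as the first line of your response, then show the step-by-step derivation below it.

v0:inf,v1:26,v2:0,v3:6,v4:54,v5:inf,v6:inf,v7:42

step 1: dist = v0:inf,v1:inf,v2:0,v3:6,v4:inf,v5:inf,v6:inf,v7:inf
step 2: dist = v0:inf,v1:26,v2:0,v3:6,v4:inf,v5:inf,v6:inf,v7:inf
step 3: dist = v0:inf,v1:26,v2:0,v3:6,v4:inf,v5:inf,v6:inf,v7:42
step 4: dist = v0:inf,v1:26,v2:0,v3:6,v4:54,v5:inf,v6:inf,v7:42
step 5: dist = v0:inf,v1:26,v2:0,v3:6,v4:54,v5:inf,v6:inf,v7:42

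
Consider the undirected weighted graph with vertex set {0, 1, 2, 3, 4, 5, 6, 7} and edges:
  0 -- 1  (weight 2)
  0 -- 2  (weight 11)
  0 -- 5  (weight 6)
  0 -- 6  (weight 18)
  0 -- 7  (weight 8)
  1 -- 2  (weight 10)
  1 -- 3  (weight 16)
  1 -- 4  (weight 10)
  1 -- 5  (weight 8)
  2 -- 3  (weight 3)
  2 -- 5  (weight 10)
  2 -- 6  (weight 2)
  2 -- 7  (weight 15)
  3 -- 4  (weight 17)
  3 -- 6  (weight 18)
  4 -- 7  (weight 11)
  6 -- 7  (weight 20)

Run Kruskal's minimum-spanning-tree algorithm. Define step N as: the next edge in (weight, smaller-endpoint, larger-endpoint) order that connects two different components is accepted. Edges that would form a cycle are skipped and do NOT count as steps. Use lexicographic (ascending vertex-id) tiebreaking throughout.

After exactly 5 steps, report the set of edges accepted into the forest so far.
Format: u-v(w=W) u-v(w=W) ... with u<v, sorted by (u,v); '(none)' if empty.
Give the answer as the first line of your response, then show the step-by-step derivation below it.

0-1(w=2) 0-5(w=6) 0-7(w=8) 2-3(w=3) 2-6(w=2)

step 1: add edge 0-1 (w=2); MST = {0-1(w=2)}
step 2: add edge 2-6 (w=2); MST = {0-1(w=2) 2-6(w=2)}
step 3: add edge 2-3 (w=3); MST = {0-1(w=2) 2-3(w=3) 2-6(w=2)}
step 4: add edge 0-5 (w=6); MST = {0-1(w=2) 0-5(w=6) 2-3(w=3) 2-6(w=2)}
step 5: add edge 0-7 (w=8); MST = {0-1(w=2) 0-5(w=6) 0-7(w=8) 2-3(w=3) 2-6(w=2)}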